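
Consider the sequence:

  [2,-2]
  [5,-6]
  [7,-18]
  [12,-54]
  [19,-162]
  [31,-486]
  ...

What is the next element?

[50,-1458]

First entry: each term is the sum of the two before it; 2, 5, 7, 12, 19, 31 → 50.
Second entry — ×3 each step: -2, -6, -18, -54, -162, -486 → -1458.
Combining the parts gives [50,-1458].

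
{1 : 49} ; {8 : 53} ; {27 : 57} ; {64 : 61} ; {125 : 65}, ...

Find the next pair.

First coordinate: perfect cubes: 1³, 2³, 3³, …, so 1, 8, 27, 64, 125 → 216.
Second coordinate: +4 each step, so 49, 53, 57, 61, 65 → 69.
So the next pair is {216 : 69}.

{216 : 69}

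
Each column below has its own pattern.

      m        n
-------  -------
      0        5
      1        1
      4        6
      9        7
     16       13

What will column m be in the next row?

25

Column m: differences are 1, 3, 5, … (increasing by 2 each time); 0, 1, 4, 9, 16 → 25.
Column n: each term is the sum of the two before it, so 5, 1, 6, 7, 13 → 20.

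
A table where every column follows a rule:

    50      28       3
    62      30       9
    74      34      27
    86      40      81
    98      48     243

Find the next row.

First component: +12 each step, so 50, 62, 74, 86, 98 → 110.
Second component: 28, 30, 34, 40, 48 → 58 (differences are 2, 4, 6, … (increasing by 2 each time)).
Third component: ×3 each step, so 3, 9, 27, 81, 243 → 729.
Combining the parts gives 110  58  729.

110  58  729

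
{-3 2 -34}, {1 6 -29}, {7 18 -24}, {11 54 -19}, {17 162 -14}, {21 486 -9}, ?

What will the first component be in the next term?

27

For the first component, alternating steps +4, +6, +4, +6, …: -3, 1, 7, 11, 17, 21 → 27.
Second component: ×3 each step, so 2, 6, 18, 54, 162, 486 → 1458.
Third component goes -34, -29, -24, -19, -14, -9 → -4 (+5 each step).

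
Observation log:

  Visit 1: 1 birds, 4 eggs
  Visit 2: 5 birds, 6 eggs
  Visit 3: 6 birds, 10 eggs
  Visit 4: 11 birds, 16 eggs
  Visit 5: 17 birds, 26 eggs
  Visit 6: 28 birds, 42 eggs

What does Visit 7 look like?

45 birds, 68 eggs

Birds: 1, 5, 6, 11, 17, 28 → 45 (each term is the sum of the two before it).
For the eggs, each term is the sum of the two before it: 4, 6, 10, 16, 26, 42 → 68.
Putting it together: 45 birds, 68 eggs.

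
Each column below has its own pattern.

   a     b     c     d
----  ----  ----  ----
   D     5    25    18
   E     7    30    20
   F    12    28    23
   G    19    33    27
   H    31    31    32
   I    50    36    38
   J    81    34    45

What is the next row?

For the column a, letters move forward 1 place in the alphabet: D, E, F, G, H, I, J → K.
Column b — each term is the sum of the two before it: 5, 7, 12, 19, 31, 50, 81 → 131.
Column c: 25, 30, 28, 33, 31, 36, 34 → 39 (alternating steps +5, −2, +5, −2, …).
Column d: differences are 2, 3, 4, … (increasing by 1 each time), so 18, 20, 23, 27, 32, 38, 45 → 53.
So the next row is K  131  39  53.

K  131  39  53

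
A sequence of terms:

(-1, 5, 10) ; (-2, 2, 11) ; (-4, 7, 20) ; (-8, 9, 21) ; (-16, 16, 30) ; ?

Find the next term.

For the first coordinate, ×2 each step: -1, -2, -4, -8, -16 → -32.
Second coordinate — each term is the sum of the two before it: 5, 2, 7, 9, 16 → 25.
Third coordinate goes 10, 11, 20, 21, 30 → 31 (alternating steps +1, +9, +1, +9, …).
So the next term is (-32, 25, 31).

(-32, 25, 31)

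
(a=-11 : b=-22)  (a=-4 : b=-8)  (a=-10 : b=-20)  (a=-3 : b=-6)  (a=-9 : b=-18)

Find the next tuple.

(a=-2 : b=-4)

A — alternating steps +7, −6, +7, −6, …: -11, -4, -10, -3, -9 → -2.
B: -22, -8, -20, -6, -18 → -4 (always 2 × the a).
Combining the parts gives (a=-2 : b=-4).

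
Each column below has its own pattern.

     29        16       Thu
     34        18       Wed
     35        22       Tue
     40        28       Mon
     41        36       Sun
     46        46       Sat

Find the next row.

47  58  Fri

For the first component, alternating steps +5, +1, +5, +1, …: 29, 34, 35, 40, 41, 46 → 47.
Second component: differences are 2, 4, 6, … (increasing by 2 each time), so 16, 18, 22, 28, 36, 46 → 58.
Day: Thu, Wed, Tue, Mon, Sun, Sat → Fri (runs backward through the weekdays Mon→Sun).
Combining the parts gives 47  58  Fri.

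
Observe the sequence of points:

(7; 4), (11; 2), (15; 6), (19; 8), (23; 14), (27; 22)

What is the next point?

First coordinate — +4 each step: 7, 11, 15, 19, 23, 27 → 31.
For the second coordinate, each term is the sum of the two before it: 4, 2, 6, 8, 14, 22 → 36.
Putting it together: (31; 36).

(31; 36)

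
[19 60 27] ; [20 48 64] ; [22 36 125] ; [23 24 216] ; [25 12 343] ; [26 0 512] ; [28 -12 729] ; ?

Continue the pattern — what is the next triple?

First entry: 19, 20, 22, 23, 25, 26, 28 → 29 (alternating steps +1, +2, +1, +2, …).
Second entry: −12 each step; 60, 48, 36, 24, 12, 0, -12 → -24.
Third entry: perfect cubes: 3³, 4³, 5³, …; 27, 64, 125, 216, 343, 512, 729 → 1000.
So the next triple is [29 -24 1000].

[29 -24 1000]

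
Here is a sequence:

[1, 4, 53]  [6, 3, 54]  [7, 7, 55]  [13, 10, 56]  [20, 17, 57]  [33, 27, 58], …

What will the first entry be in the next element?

First entry: 1, 6, 7, 13, 20, 33 → 53 (each term is the sum of the two before it).

53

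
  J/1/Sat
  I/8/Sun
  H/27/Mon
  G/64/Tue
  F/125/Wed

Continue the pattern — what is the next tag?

E/216/Thu

For the letter, letters move back 1 place in the alphabet: J, I, H, G, F → E.
Second component — perfect cubes: 1³, 2³, 3³, …: 1, 8, 27, 64, 125 → 216.
For the day, runs through the weekdays Mon→Sun: Sat, Sun, Mon, Tue, Wed → Thu.
So the next tag is E/216/Thu.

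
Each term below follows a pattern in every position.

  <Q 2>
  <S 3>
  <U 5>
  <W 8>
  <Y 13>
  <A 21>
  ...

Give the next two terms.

<C 34>, <E 55>

Letter: letters move forward 2 places in the alphabet, wrapping Z→A, so Q, S, U, W, Y, A → C → E.
For the second entry, each term is the sum of the two before it: 2, 3, 5, 8, 13, 21 → 34 → 55.
So the next two terms are <C 34> and <E 55>.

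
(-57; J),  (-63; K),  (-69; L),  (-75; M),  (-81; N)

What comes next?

(-87; O)

First part: −6 each step; -57, -63, -69, -75, -81 → -87.
Letter: letters move forward 1 place in the alphabet; J, K, L, M, N → O.
Putting it together: (-87; O).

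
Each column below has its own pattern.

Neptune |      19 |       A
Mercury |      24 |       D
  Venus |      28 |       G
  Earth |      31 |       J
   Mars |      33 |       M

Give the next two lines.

Jupiter  34  P; Saturn  34  S

Planet: Neptune, Mercury, Venus, Earth, Mars → Jupiter → Saturn (runs through the planets Mercury→Neptune).
Second component goes 19, 24, 28, 31, 33 → 34 → 34 (differences are 5, 4, 3, … (decreasing by 1 each time)).
Letter — letters move forward 3 places in the alphabet: A, D, G, J, M → P → S.
So the next two lines are Jupiter  34  P and Saturn  34  S.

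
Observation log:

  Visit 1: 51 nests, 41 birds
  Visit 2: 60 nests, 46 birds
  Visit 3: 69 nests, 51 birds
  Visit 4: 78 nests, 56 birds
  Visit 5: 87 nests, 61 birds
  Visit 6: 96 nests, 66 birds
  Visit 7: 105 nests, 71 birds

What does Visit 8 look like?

114 nests, 76 birds

Nests goes 51, 60, 69, 78, 87, 96, 105 → 114 (+9 each step).
Birds: +5 each step, so 41, 46, 51, 56, 61, 66, 71 → 76.
Combining the parts gives 114 nests, 76 birds.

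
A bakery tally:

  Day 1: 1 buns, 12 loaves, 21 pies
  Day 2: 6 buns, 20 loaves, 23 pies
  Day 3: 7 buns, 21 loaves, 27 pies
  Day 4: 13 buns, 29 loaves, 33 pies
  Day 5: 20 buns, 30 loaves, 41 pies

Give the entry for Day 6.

33 buns, 38 loaves, 51 pies

Buns: 1, 6, 7, 13, 20 → 33 (each term is the sum of the two before it).
For the loaves, alternating steps +8, +1, +8, +1, …: 12, 20, 21, 29, 30 → 38.
For the pies, differences are 2, 4, 6, … (increasing by 2 each time): 21, 23, 27, 33, 41 → 51.
Putting it together: 33 buns, 38 loaves, 51 pies.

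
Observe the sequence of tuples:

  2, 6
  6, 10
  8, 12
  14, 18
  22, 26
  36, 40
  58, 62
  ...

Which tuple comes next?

First slot: each term is the sum of the two before it, so 2, 6, 8, 14, 22, 36, 58 → 94.
Second slot: 6, 10, 12, 18, 26, 40, 62 → 98 (always 4 more than the first slot).
Combining the parts gives 94, 98.

94, 98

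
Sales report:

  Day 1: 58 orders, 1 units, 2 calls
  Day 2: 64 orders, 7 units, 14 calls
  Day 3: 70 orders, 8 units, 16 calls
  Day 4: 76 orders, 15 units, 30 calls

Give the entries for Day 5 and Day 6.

82 orders, 23 units, 46 calls; 88 orders, 38 units, 76 calls

Orders goes 58, 64, 70, 76 → 82 → 88 (+6 each step).
Units: each term is the sum of the two before it; 1, 7, 8, 15 → 23 → 38.
Calls goes 2, 14, 16, 30 → 46 → 76 (always 2 × the units).
Putting the parts together: 82 orders, 23 units, 46 calls and then 88 orders, 38 units, 76 calls.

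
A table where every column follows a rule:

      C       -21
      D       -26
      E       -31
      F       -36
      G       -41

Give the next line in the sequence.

H  -46

For the letter, letters move forward 1 place in the alphabet: C, D, E, F, G → H.
Second component — −5 each step: -21, -26, -31, -36, -41 → -46.
Combining the parts gives H  -46.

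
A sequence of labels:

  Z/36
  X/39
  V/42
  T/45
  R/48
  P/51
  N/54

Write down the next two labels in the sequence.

L/57, J/60

Letter — letters move back 2 places in the alphabet: Z, X, V, T, R, P, N → L → J.
Second component goes 36, 39, 42, 45, 48, 51, 54 → 57 → 60 (+3 each step).
Putting the parts together: L/57 and then J/60.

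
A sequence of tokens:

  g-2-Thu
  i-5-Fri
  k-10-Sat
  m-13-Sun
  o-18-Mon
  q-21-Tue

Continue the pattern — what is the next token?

s-26-Wed

Letter: letters move forward 2 places in the alphabet, so g, i, k, m, o, q → s.
For the second component, alternating steps +3, +5, +3, +5, …: 2, 5, 10, 13, 18, 21 → 26.
For the day, runs through the weekdays Mon→Sun: Thu, Fri, Sat, Sun, Mon, Tue → Wed.
Putting it together: s-26-Wed.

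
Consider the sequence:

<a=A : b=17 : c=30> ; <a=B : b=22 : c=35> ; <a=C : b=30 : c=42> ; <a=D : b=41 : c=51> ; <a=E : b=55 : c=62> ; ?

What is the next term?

<a=F : b=72 : c=75>

A: letters move forward 1 place in the alphabet; A, B, C, D, E → F.
B goes 17, 22, 30, 41, 55 → 72 (differences are 5, 8, 11, … (increasing by 3 each time)).
C: differences are 5, 7, 9, … (increasing by 2 each time); 30, 35, 42, 51, 62 → 75.
Putting it together: <a=F : b=72 : c=75>.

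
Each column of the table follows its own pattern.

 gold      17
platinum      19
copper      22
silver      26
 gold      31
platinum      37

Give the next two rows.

Metal goes gold, platinum, copper, silver, gold, platinum → copper → silver (repeats gold → platinum → copper → silver).
Second component — differences are 2, 3, 4, … (increasing by 1 each time): 17, 19, 22, 26, 31, 37 → 44 → 52.
So the next two rows are copper  44 and silver  52.

copper  44; silver  52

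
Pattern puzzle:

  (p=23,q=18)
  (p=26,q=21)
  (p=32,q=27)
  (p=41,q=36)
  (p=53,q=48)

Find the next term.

P goes 23, 26, 32, 41, 53 → 68 (differences are 3, 6, 9, … (increasing by 3 each time)).
Q: always 5 less than the p, so 18, 21, 27, 36, 48 → 63.
So the next term is (p=68,q=63).

(p=68,q=63)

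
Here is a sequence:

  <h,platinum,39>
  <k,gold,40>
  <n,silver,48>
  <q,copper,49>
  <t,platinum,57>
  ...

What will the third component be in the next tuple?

58

Third component: alternating steps +1, +8, +1, +8, …, so 39, 40, 48, 49, 57 → 58.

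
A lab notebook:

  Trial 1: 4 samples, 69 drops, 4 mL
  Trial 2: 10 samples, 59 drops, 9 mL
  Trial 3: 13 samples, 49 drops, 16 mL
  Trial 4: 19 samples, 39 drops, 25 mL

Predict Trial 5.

Samples: alternating steps +6, +3, +6, +3, …, so 4, 10, 13, 19 → 22.
Drops: −10 each step, so 69, 59, 49, 39 → 29.
ML: perfect squares: 2², 3², 4², …, so 4, 9, 16, 25 → 36.
Combining the parts gives 22 samples, 29 drops, 36 mL.

22 samples, 29 drops, 36 mL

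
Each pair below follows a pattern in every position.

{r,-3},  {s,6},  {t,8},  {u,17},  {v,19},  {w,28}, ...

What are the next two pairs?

{x,30}, {y,39}

Letter goes r, s, t, u, v, w → x → y (letters move forward 1 place in the alphabet).
Second slot: alternating steps +9, +2, +9, +2, …; -3, 6, 8, 17, 19, 28 → 30 → 39.
Putting the parts together: {x,30} and then {y,39}.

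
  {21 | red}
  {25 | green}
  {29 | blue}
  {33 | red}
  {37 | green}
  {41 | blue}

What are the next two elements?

{45 | red}, {49 | green}

For the first slot, +4 each step: 21, 25, 29, 33, 37, 41 → 45 → 49.
For the colour, repeats red → green → blue: red, green, blue, red, green, blue → red → green.
So the next two elements are {45 | red} and {49 | green}.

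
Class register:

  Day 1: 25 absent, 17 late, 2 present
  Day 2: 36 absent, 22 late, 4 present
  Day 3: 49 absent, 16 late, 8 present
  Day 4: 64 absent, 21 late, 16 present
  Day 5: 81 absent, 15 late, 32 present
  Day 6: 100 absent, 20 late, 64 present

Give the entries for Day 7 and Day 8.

121 absent, 14 late, 128 present; 144 absent, 19 late, 256 present

Absent: 25, 36, 49, 64, 81, 100 → 121 → 144 (perfect squares: 5², 6², 7², …).
For the late, alternating steps +5, −6, +5, −6, …: 17, 22, 16, 21, 15, 20 → 14 → 19.
Present: 2, 4, 8, 16, 32, 64 → 128 → 256 (×2 each step).
Putting the parts together: 121 absent, 14 late, 128 present and then 144 absent, 19 late, 256 present.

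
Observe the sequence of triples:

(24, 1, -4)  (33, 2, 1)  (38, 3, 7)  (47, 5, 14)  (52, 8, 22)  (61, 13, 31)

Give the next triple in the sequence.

First slot goes 24, 33, 38, 47, 52, 61 → 66 (alternating steps +9, +5, +9, +5, …).
For the second slot, each term is the sum of the two before it: 1, 2, 3, 5, 8, 13 → 21.
Third slot: differences are 5, 6, 7, … (increasing by 1 each time); -4, 1, 7, 14, 22, 31 → 41.
Putting it together: (66, 21, 41).

(66, 21, 41)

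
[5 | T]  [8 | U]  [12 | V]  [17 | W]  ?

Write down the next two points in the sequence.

For the first coordinate, differences are 3, 4, 5, … (increasing by 1 each time): 5, 8, 12, 17 → 23 → 30.
Letter: letters move forward 1 place in the alphabet; T, U, V, W → X → Y.
Putting the parts together: [23 | X] and then [30 | Y].

[23 | X], [30 | Y]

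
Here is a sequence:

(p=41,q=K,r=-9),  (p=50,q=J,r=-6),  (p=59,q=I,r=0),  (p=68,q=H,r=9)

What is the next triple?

P goes 41, 50, 59, 68 → 77 (+9 each step).
Q goes K, J, I, H → G (letters move back 1 place in the alphabet).
R — differences are 3, 6, 9, … (increasing by 3 each time): -9, -6, 0, 9 → 21.
So the next triple is (p=77,q=G,r=21).

(p=77,q=G,r=21)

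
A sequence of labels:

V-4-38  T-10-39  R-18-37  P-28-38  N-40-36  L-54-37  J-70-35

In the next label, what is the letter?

H

Letter: letters move back 2 places in the alphabet, so V, T, R, P, N, L, J → H.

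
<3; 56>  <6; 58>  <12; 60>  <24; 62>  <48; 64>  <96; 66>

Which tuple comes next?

First coordinate: ×2 each step; 3, 6, 12, 24, 48, 96 → 192.
For the second coordinate, +2 each step: 56, 58, 60, 62, 64, 66 → 68.
Combining the parts gives <192; 68>.

<192; 68>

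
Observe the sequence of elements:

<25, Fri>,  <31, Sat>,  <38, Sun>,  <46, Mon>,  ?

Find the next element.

First value — differences are 6, 7, 8, … (increasing by 1 each time): 25, 31, 38, 46 → 55.
Day — runs through the weekdays Mon→Sun: Fri, Sat, Sun, Mon → Tue.
Putting it together: <55, Tue>.

<55, Tue>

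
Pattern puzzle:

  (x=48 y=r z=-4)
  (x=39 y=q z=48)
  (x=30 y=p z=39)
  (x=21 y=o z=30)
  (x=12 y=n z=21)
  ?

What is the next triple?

(x=3 y=m z=12)

For the x, −9 each step: 48, 39, 30, 21, 12 → 3.
For the y, letters move back 1 place in the alphabet: r, q, p, o, n → m.
For the z, always the previous value of the x: -4, 48, 39, 30, 21 → 12.
Putting it together: (x=3 y=m z=12).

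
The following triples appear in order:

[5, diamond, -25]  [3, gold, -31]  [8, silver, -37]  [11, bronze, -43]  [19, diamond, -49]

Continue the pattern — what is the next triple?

[30, gold, -55]

First value — each term is the sum of the two before it: 5, 3, 8, 11, 19 → 30.
Rank — repeats diamond → gold → silver → bronze: diamond, gold, silver, bronze, diamond → gold.
Third value goes -25, -31, -37, -43, -49 → -55 (−6 each step).
Combining the parts gives [30, gold, -55].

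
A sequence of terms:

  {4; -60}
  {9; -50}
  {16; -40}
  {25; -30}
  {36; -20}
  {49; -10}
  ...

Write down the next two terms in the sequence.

First coordinate goes 4, 9, 16, 25, 36, 49 → 64 → 81 (perfect squares: 2², 3², 4², …).
Second coordinate — +10 each step: -60, -50, -40, -30, -20, -10 → 0 → 10.
Putting the parts together: {64; 0} and then {81; 10}.

{64; 0}, {81; 10}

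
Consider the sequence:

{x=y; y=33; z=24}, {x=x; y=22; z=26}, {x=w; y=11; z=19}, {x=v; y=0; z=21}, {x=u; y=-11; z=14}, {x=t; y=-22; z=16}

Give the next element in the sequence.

For the x, letters move back 1 place in the alphabet: y, x, w, v, u, t → s.
Y: −11 each step, so 33, 22, 11, 0, -11, -22 → -33.
Z goes 24, 26, 19, 21, 14, 16 → 9 (alternating steps +2, −7, +2, −7, …).
So the next element is {x=s; y=-33; z=9}.

{x=s; y=-33; z=9}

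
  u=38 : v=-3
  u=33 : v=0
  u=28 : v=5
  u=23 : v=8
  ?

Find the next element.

U: −5 each step, so 38, 33, 28, 23 → 18.
V: alternating steps +3, +5, +3, +5, …, so -3, 0, 5, 8 → 13.
Combining the parts gives u=18 : v=13.

u=18 : v=13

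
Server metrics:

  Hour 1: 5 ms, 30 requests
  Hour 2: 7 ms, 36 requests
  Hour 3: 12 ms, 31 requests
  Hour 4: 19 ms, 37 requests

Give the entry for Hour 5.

Ms: 5, 7, 12, 19 → 31 (each term is the sum of the two before it).
Requests: alternating steps +6, −5, +6, −5, …; 30, 36, 31, 37 → 32.
So the next row is 31 ms, 32 requests.

31 ms, 32 requests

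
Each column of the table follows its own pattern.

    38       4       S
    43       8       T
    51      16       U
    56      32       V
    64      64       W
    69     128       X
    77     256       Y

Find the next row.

82  512  Z

For the first component, alternating steps +5, +8, +5, +8, …: 38, 43, 51, 56, 64, 69, 77 → 82.
Second component: ×2 each step, so 4, 8, 16, 32, 64, 128, 256 → 512.
Letter goes S, T, U, V, W, X, Y → Z (letters move forward 1 place in the alphabet).
So the next row is 82  512  Z.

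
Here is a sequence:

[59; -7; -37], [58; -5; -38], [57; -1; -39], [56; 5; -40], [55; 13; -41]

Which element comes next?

[54; 23; -42]

First coordinate — −1 each step: 59, 58, 57, 56, 55 → 54.
Second coordinate: -7, -5, -1, 5, 13 → 23 (differences are 2, 4, 6, … (increasing by 2 each time)).
Third coordinate goes -37, -38, -39, -40, -41 → -42 (−1 each step).
Combining the parts gives [54; 23; -42].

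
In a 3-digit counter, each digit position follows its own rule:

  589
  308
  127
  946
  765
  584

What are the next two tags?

303, 122

First digit — −2 each step, mod 10: 5, 3, 1, 9, 7, 5 → 3 → 1.
Second digit goes 8, 0, 2, 4, 6, 8 → 0 → 2 (+2 each step, mod 10).
Third digit: −1 each step, mod 10; 9, 8, 7, 6, 5, 4 → 3 → 2.
So the next two tags are 303 and 122.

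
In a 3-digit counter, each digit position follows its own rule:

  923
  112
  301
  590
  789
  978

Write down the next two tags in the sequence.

First digit goes 9, 1, 3, 5, 7, 9 → 1 → 3 (+2 each step, mod 10).
Second digit — −1 each step, mod 10: 2, 1, 0, 9, 8, 7 → 6 → 5.
Third digit — −1 each step, mod 10: 3, 2, 1, 0, 9, 8 → 7 → 6.
Putting the parts together: 167 and then 356.

167 then 356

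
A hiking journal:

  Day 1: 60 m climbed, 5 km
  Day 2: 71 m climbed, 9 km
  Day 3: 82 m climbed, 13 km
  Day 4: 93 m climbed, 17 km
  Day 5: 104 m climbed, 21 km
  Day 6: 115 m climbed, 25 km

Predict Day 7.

126 m climbed, 29 km

M climbed: +11 each step; 60, 71, 82, 93, 104, 115 → 126.
Km — +4 each step: 5, 9, 13, 17, 21, 25 → 29.
Combining the parts gives 126 m climbed, 29 km.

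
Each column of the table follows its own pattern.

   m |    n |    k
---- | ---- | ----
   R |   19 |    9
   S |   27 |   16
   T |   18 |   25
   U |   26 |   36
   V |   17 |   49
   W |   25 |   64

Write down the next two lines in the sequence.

Column m — letters move forward 1 place in the alphabet: R, S, T, U, V, W → X → Y.
Column n: 19, 27, 18, 26, 17, 25 → 16 → 24 (alternating steps +8, −9, +8, −9, …).
For the column k, perfect squares: 3², 4², 5², …: 9, 16, 25, 36, 49, 64 → 81 → 100.
So the next two lines are X  16  81 and Y  24  100.

X  16  81; Y  24  100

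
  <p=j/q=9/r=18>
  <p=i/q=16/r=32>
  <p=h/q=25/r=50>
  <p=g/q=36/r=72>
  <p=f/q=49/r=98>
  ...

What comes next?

<p=e/q=64/r=128>

P: letters move back 1 place in the alphabet; j, i, h, g, f → e.
For the q, perfect squares: 3², 4², 5², …: 9, 16, 25, 36, 49 → 64.
R: always 2 × the q, so 18, 32, 50, 72, 98 → 128.
So the next triple is <p=e/q=64/r=128>.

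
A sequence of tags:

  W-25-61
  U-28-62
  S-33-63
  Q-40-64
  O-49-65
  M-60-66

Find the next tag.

K-73-67

Letter — letters move back 2 places in the alphabet: W, U, S, Q, O, M → K.
Second component: 25, 28, 33, 40, 49, 60 → 73 (differences are 3, 5, 7, … (increasing by 2 each time)).
Third component: +1 each step, so 61, 62, 63, 64, 65, 66 → 67.
Combining the parts gives K-73-67.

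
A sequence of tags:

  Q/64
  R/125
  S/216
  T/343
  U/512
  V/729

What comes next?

W/1000

Letter — letters move forward 1 place in the alphabet: Q, R, S, T, U, V → W.
For the second component, perfect cubes: 4³, 5³, 6³, …: 64, 125, 216, 343, 512, 729 → 1000.
So the next tag is W/1000.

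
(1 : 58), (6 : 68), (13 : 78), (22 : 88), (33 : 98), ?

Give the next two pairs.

First part goes 1, 6, 13, 22, 33 → 46 → 61 (differences are 5, 7, 9, … (increasing by 2 each time)).
Second part goes 58, 68, 78, 88, 98 → 108 → 118 (+10 each step).
Putting the parts together: (46 : 108) and then (61 : 118).

(46 : 108), (61 : 118)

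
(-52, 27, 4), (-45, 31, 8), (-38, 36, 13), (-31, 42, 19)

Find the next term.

First value: -52, -45, -38, -31 → -24 (+7 each step).
Second value goes 27, 31, 36, 42 → 49 (differences are 4, 5, 6, … (increasing by 1 each time)).
For the third value, differences are 4, 5, 6, … (increasing by 1 each time): 4, 8, 13, 19 → 26.
Putting it together: (-24, 49, 26).

(-24, 49, 26)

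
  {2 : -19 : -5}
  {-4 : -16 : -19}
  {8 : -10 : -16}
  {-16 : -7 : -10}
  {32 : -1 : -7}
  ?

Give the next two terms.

{-64 : 2 : -1}, {128 : 8 : 2}

First value — ×(-2) each step: 2, -4, 8, -16, 32 → -64 → 128.
Second value — alternating steps +3, +6, +3, +6, …: -19, -16, -10, -7, -1 → 2 → 8.
Third value goes -5, -19, -16, -10, -7 → -1 → 2 (always the previous value of the second value).
Putting the parts together: {-64 : 2 : -1} and then {128 : 8 : 2}.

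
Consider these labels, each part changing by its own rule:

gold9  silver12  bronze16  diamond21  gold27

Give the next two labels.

silver34 then bronze42

Rank — repeats gold → silver → bronze → diamond: gold, silver, bronze, diamond, gold → silver → bronze.
Second component goes 9, 12, 16, 21, 27 → 34 → 42 (differences are 3, 4, 5, … (increasing by 1 each time)).
Putting the parts together: silver34 and then bronze42.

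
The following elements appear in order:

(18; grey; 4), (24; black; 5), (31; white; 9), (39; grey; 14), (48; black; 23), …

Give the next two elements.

First entry: differences are 6, 7, 8, … (increasing by 1 each time); 18, 24, 31, 39, 48 → 58 → 69.
For the shade, repeats grey → black → white: grey, black, white, grey, black → white → grey.
Third entry: 4, 5, 9, 14, 23 → 37 → 60 (each term is the sum of the two before it).
So the next two elements are (58; white; 37) and (69; grey; 60).

(58; white; 37), (69; grey; 60)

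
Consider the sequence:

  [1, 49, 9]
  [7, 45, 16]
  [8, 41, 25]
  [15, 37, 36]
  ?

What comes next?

First coordinate: each term is the sum of the two before it; 1, 7, 8, 15 → 23.
Second coordinate: 49, 45, 41, 37 → 33 (−4 each step).
Third coordinate — perfect squares: 3², 4², 5², …: 9, 16, 25, 36 → 49.
So the next triple is [23, 33, 49].

[23, 33, 49]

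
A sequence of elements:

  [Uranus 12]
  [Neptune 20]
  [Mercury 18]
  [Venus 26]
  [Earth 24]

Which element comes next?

Planet: Uranus, Neptune, Mercury, Venus, Earth → Mars (runs through the planets Mercury→Neptune).
Second value: alternating steps +8, −2, +8, −2, …; 12, 20, 18, 26, 24 → 32.
So the next element is [Mars 32].

[Mars 32]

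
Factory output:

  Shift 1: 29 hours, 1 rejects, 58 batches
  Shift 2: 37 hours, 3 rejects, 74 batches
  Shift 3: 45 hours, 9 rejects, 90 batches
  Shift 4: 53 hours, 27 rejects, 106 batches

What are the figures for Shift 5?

Hours: +8 each step; 29, 37, 45, 53 → 61.
For the rejects, ×3 each step: 1, 3, 9, 27 → 81.
Batches: 58, 74, 90, 106 → 122 (always 2 × the hours).
Putting it together: 61 hours, 81 rejects, 122 batches.

61 hours, 81 rejects, 122 batches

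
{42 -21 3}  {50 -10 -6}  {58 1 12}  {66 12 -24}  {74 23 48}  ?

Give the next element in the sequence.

For the first part, +8 each step: 42, 50, 58, 66, 74 → 82.
Second part — +11 each step: -21, -10, 1, 12, 23 → 34.
For the third part, ×(-2) each step: 3, -6, 12, -24, 48 → -96.
Putting it together: {82 34 -96}.

{82 34 -96}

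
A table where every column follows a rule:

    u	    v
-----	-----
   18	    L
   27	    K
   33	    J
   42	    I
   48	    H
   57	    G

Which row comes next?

Column u goes 18, 27, 33, 42, 48, 57 → 63 (alternating steps +9, +6, +9, +6, …).
Column v: letters move back 1 place in the alphabet, so L, K, J, I, H, G → F.
So the next row is 63  F.

63  F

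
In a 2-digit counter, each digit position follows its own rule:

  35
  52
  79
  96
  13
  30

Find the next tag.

First digit: +2 each step, mod 10; 3, 5, 7, 9, 1, 3 → 5.
For the second digit, −3 each step, mod 10: 5, 2, 9, 6, 3, 0 → 7.
Combining the parts gives 57.

57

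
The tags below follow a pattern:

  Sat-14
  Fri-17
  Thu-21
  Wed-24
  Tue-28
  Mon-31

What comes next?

Sun-35

Day: runs backward through the weekdays Mon→Sun, so Sat, Fri, Thu, Wed, Tue, Mon → Sun.
Second component goes 14, 17, 21, 24, 28, 31 → 35 (alternating steps +3, +4, +3, +4, …).
Combining the parts gives Sun-35.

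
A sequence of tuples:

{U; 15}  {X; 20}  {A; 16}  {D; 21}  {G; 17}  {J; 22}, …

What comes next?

For the letter, letters move forward 3 places in the alphabet, wrapping Z→A: U, X, A, D, G, J → M.
Second coordinate goes 15, 20, 16, 21, 17, 22 → 18 (alternating steps +5, −4, +5, −4, …).
Combining the parts gives {M; 18}.

{M; 18}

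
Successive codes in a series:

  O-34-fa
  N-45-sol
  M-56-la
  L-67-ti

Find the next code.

Letter — letters move back 1 place in the alphabet: O, N, M, L → K.
Second component goes 34, 45, 56, 67 → 78 (+11 each step).
Note: fa, sol, la, ti → do (runs through the solfège scale do→ti).
Combining the parts gives K-78-do.

K-78-do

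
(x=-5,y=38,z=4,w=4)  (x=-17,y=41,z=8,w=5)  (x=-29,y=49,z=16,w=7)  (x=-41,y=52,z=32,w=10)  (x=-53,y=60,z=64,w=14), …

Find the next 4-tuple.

(x=-65,y=63,z=128,w=19)

X: -5, -17, -29, -41, -53 → -65 (−12 each step).
For the y, alternating steps +3, +8, +3, +8, …: 38, 41, 49, 52, 60 → 63.
For the z, ×2 each step: 4, 8, 16, 32, 64 → 128.
W: differences are 1, 2, 3, … (increasing by 1 each time); 4, 5, 7, 10, 14 → 19.
Putting it together: (x=-65,y=63,z=128,w=19).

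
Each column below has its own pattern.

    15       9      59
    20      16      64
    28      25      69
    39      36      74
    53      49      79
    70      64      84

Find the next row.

First component: 15, 20, 28, 39, 53, 70 → 90 (differences are 5, 8, 11, … (increasing by 3 each time)).
Second component: perfect squares: 3², 4², 5², …; 9, 16, 25, 36, 49, 64 → 81.
Third component goes 59, 64, 69, 74, 79, 84 → 89 (+5 each step).
Putting it together: 90  81  89.

90  81  89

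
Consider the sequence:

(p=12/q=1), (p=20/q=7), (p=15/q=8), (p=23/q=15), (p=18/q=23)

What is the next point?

For the p, alternating steps +8, −5, +8, −5, …: 12, 20, 15, 23, 18 → 26.
Q: each term is the sum of the two before it, so 1, 7, 8, 15, 23 → 38.
So the next point is (p=26/q=38).

(p=26/q=38)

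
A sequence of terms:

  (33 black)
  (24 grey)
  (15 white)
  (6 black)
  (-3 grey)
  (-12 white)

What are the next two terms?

For the first value, −9 each step: 33, 24, 15, 6, -3, -12 → -21 → -30.
Shade goes black, grey, white, black, grey, white → black → grey (repeats black → grey → white).
So the next two terms are (-21 black) and (-30 grey).

(-21 black), (-30 grey)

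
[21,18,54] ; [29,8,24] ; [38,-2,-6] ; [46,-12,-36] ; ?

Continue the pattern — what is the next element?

[55,-22,-66]

First slot: alternating steps +8, +9, +8, +9, …; 21, 29, 38, 46 → 55.
Second slot: −10 each step; 18, 8, -2, -12 → -22.
For the third slot, always 3 × the second slot: 54, 24, -6, -36 → -66.
So the next element is [55,-22,-66].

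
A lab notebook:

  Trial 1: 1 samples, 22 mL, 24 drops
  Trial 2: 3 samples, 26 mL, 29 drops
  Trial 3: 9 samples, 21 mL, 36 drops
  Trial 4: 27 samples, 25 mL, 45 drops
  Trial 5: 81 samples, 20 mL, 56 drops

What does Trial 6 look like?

Samples: 1, 3, 9, 27, 81 → 243 (×3 each step).
ML: alternating steps +4, −5, +4, −5, …, so 22, 26, 21, 25, 20 → 24.
For the drops, differences are 5, 7, 9, … (increasing by 2 each time): 24, 29, 36, 45, 56 → 69.
So the next line is 243 samples, 24 mL, 69 drops.

243 samples, 24 mL, 69 drops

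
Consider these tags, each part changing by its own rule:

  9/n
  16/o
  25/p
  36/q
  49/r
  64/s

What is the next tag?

81/t

First component: perfect squares: 3², 4², 5², …; 9, 16, 25, 36, 49, 64 → 81.
For the letter, letters move forward 1 place in the alphabet: n, o, p, q, r, s → t.
Putting it together: 81/t.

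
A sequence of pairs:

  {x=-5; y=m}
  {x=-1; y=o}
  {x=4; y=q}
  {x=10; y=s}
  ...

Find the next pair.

For the x, differences are 4, 5, 6, … (increasing by 1 each time): -5, -1, 4, 10 → 17.
Y: m, o, q, s → u (letters move forward 2 places in the alphabet).
So the next pair is {x=17; y=u}.

{x=17; y=u}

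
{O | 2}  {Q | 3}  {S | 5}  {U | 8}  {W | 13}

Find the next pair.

For the letter, letters move forward 2 places in the alphabet: O, Q, S, U, W → Y.
Second entry — each term is the sum of the two before it: 2, 3, 5, 8, 13 → 21.
Combining the parts gives {Y | 21}.

{Y | 21}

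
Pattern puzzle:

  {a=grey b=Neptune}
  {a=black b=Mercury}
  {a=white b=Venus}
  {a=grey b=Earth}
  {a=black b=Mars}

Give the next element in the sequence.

A: repeats grey → black → white; grey, black, white, grey, black → white.
B — runs through the planets Mercury→Neptune: Neptune, Mercury, Venus, Earth, Mars → Jupiter.
Putting it together: {a=white b=Jupiter}.

{a=white b=Jupiter}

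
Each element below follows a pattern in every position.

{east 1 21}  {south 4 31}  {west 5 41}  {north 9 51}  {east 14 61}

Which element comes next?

{south 23 71}

Direction: repeats east → south → west → north; east, south, west, north, east → south.
Second coordinate — each term is the sum of the two before it: 1, 4, 5, 9, 14 → 23.
Third coordinate: +10 each step, so 21, 31, 41, 51, 61 → 71.
Combining the parts gives {south 23 71}.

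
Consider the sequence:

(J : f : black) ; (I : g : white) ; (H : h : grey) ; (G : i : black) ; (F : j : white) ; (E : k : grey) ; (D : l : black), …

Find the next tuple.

(C : m : white)

First letter: letters move back 1 place in the alphabet, so J, I, H, G, F, E, D → C.
Second letter — letters move forward 1 place in the alphabet: f, g, h, i, j, k, l → m.
Shade: black, white, grey, black, white, grey, black → white (repeats black → white → grey).
Combining the parts gives (C : m : white).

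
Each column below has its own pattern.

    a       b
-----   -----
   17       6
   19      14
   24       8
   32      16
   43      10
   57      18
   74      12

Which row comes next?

Column a goes 17, 19, 24, 32, 43, 57, 74 → 94 (differences are 2, 5, 8, … (increasing by 3 each time)).
For the column b, alternating steps +8, −6, +8, −6, …: 6, 14, 8, 16, 10, 18, 12 → 20.
Putting it together: 94  20.

94  20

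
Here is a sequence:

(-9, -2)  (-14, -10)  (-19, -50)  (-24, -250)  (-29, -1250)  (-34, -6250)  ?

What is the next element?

First value — −5 each step: -9, -14, -19, -24, -29, -34 → -39.
For the second value, ×5 each step: -2, -10, -50, -250, -1250, -6250 → -31250.
So the next element is (-39, -31250).

(-39, -31250)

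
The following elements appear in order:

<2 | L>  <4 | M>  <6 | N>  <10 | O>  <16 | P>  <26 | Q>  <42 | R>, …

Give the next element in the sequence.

For the first component, each term is the sum of the two before it: 2, 4, 6, 10, 16, 26, 42 → 68.
Letter goes L, M, N, O, P, Q, R → S (letters move forward 1 place in the alphabet).
So the next element is <68 | S>.

<68 | S>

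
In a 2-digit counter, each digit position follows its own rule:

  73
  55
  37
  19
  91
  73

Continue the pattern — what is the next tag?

First digit: −2 each step, mod 10; 7, 5, 3, 1, 9, 7 → 5.
Second digit goes 3, 5, 7, 9, 1, 3 → 5 (+2 each step, mod 10).
Combining the parts gives 55.

55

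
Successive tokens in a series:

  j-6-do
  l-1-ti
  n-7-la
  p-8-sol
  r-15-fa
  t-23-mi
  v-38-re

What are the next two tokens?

x-61-do, z-99-ti

Letter — letters move forward 2 places in the alphabet: j, l, n, p, r, t, v → x → z.
Second component: 6, 1, 7, 8, 15, 23, 38 → 61 → 99 (each term is the sum of the two before it).
Note: runs backward through the solfège scale do→ti, so do, ti, la, sol, fa, mi, re → do → ti.
Putting the parts together: x-61-do and then z-99-ti.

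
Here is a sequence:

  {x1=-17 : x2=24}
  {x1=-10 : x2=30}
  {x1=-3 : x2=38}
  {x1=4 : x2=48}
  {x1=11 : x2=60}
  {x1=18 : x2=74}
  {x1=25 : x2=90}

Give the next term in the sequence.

X1: +7 each step, so -17, -10, -3, 4, 11, 18, 25 → 32.
X2: differences are 6, 8, 10, … (increasing by 2 each time), so 24, 30, 38, 48, 60, 74, 90 → 108.
So the next term is {x1=32 : x2=108}.

{x1=32 : x2=108}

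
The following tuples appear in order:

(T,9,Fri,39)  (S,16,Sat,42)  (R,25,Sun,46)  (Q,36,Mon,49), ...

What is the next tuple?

For the letter, letters move back 1 place in the alphabet: T, S, R, Q → P.
Second part: perfect squares: 3², 4², 5², …; 9, 16, 25, 36 → 49.
For the day, runs through the weekdays Mon→Sun: Fri, Sat, Sun, Mon → Tue.
For the fourth part, alternating steps +3, +4, +3, +4, …: 39, 42, 46, 49 → 53.
So the next tuple is (P,49,Tue,53).

(P,49,Tue,53)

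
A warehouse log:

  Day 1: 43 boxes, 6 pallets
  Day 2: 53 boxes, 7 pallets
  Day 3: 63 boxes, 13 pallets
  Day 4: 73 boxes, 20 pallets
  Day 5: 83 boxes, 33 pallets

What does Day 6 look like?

Boxes — +10 each step: 43, 53, 63, 73, 83 → 93.
Pallets — each term is the sum of the two before it: 6, 7, 13, 20, 33 → 53.
So the next line is 93 boxes, 53 pallets.

93 boxes, 53 pallets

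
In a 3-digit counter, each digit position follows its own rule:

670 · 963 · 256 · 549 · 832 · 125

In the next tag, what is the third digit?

8

For the third digit, +3 each step, mod 10: 0, 3, 6, 9, 2, 5 → 8.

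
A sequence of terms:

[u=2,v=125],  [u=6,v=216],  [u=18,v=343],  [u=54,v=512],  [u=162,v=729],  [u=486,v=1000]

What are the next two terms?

For the u, ×3 each step: 2, 6, 18, 54, 162, 486 → 1458 → 4374.
V — perfect cubes: 5³, 6³, 7³, …: 125, 216, 343, 512, 729, 1000 → 1331 → 1728.
So the next two terms are [u=1458,v=1331] and [u=4374,v=1728].

[u=1458,v=1331], [u=4374,v=1728]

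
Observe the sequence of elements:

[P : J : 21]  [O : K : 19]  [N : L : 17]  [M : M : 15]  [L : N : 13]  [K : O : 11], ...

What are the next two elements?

[J : P : 9], [I : Q : 7]

First letter: P, O, N, M, L, K → J → I (letters move back 1 place in the alphabet).
Second letter goes J, K, L, M, N, O → P → Q (letters move forward 1 place in the alphabet).
For the third slot, −2 each step: 21, 19, 17, 15, 13, 11 → 9 → 7.
Putting the parts together: [J : P : 9] and then [I : Q : 7].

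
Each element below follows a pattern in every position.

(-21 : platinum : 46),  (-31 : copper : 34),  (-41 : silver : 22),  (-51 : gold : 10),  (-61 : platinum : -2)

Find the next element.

First value: −10 each step, so -21, -31, -41, -51, -61 → -71.
Metal: platinum, copper, silver, gold, platinum → copper (repeats platinum → copper → silver → gold).
For the third value, −12 each step: 46, 34, 22, 10, -2 → -14.
So the next element is (-71 : copper : -14).

(-71 : copper : -14)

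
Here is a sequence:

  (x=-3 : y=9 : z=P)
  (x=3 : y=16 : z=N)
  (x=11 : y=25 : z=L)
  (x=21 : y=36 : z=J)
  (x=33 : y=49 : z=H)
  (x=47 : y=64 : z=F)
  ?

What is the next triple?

(x=63 : y=81 : z=D)

For the x, differences are 6, 8, 10, … (increasing by 2 each time): -3, 3, 11, 21, 33, 47 → 63.
Y: 9, 16, 25, 36, 49, 64 → 81 (perfect squares: 3², 4², 5², …).
For the z, letters move back 2 places in the alphabet: P, N, L, J, H, F → D.
Putting it together: (x=63 : y=81 : z=D).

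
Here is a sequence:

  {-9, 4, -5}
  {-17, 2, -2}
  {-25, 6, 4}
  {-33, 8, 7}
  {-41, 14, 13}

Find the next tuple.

{-49, 22, 16}

First entry goes -9, -17, -25, -33, -41 → -49 (−8 each step).
Second entry: each term is the sum of the two before it; 4, 2, 6, 8, 14 → 22.
Third entry goes -5, -2, 4, 7, 13 → 16 (alternating steps +3, +6, +3, +6, …).
Putting it together: {-49, 22, 16}.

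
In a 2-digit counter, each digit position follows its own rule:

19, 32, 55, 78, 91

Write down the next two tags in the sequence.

For the first digit, +2 each step, mod 10: 1, 3, 5, 7, 9 → 1 → 3.
Second digit: +3 each step, mod 10; 9, 2, 5, 8, 1 → 4 → 7.
So the next two tags are 14 and 37.

14, 37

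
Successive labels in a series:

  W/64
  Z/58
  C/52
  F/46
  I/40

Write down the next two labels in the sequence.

Letter: letters move forward 3 places in the alphabet, wrapping Z→A, so W, Z, C, F, I → L → O.
Second component goes 64, 58, 52, 46, 40 → 34 → 28 (−6 each step).
Putting the parts together: L/34 and then O/28.

L/34 then O/28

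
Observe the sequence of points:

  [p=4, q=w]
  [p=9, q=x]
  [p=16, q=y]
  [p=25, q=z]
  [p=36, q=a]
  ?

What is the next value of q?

For the q, letters move forward 1 place in the alphabet, wrapping Z→A: w, x, y, z, a → b.

b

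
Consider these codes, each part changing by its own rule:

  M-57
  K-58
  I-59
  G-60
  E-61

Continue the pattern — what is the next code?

Letter goes M, K, I, G, E → C (letters move back 2 places in the alphabet).
Second component — +1 each step: 57, 58, 59, 60, 61 → 62.
So the next code is C-62.

C-62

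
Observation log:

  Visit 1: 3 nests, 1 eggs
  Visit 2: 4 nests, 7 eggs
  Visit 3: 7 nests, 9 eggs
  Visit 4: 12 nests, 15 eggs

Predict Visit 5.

19 nests, 17 eggs

Nests: 3, 4, 7, 12 → 19 (differences are 1, 3, 5, … (increasing by 2 each time)).
Eggs: alternating steps +6, +2, +6, +2, …; 1, 7, 9, 15 → 17.
Combining the parts gives 19 nests, 17 eggs.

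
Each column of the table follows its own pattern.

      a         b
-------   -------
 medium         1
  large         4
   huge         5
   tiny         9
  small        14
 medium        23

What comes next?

Column a: repeats medium → large → huge → tiny → small, so medium, large, huge, tiny, small, medium → large.
Column b: each term is the sum of the two before it; 1, 4, 5, 9, 14, 23 → 37.
Putting it together: large  37.

large  37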